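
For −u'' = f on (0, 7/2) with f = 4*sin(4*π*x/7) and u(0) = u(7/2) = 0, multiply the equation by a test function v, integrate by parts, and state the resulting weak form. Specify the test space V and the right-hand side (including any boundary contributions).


V = H^1_0(0, 7/2) (so v(0) = v(7/2) = 0); weak form: ∫_0^7/2 u'v' dx = ∫_0^7/2 (4*sin(4*π*x/7)) v dx for all v ∈ V.

Multiply both sides by a test function v and integrate from 0 to 7/2:
  ∫_0^7/2 −u''(x) v(x) dx = ∫_0^7/2 f(x) v(x) dx.
Integrate the LHS by parts once:
  ∫_0^7/2 −u'' v dx = −[u'(x) v(x)]_0^7/2 + ∫_0^7/2 u'(x) v'(x) dx.
Thus ∫_0^7/2 u'(x) v'(x) dx = ∫_0^7/2 f(x) v(x) dx + [u'(x) v(x)]_0^7/2.
Choose V so that boundary terms are either known or forced to vanish.
u is Dirichlet: u(0) = u(7/2) = 0. Let V = H^1_0(0, 7/2); then v(0) = v(7/2) = 0, and [u' v]_0^7/2 = 0.
Weak formulation: find u (satisfying any essential BC) such that ∫_0^7/2 u'(x) v'(x) dx = ∫_0^7/2 f v dx for all v ∈ V.
Substituting f(x) = 4*sin(4*π*x/7), the right-hand side is ∫_0^7/2 (4*sin(4*π*x/7)) v dx.


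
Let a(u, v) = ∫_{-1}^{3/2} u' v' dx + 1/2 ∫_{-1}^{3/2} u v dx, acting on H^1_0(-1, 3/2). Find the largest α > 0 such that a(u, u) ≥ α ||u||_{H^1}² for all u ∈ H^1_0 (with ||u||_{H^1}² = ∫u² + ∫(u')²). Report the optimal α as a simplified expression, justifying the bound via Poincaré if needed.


α = (25 + 8*π^2)/(2*(25 + 4*π^2))

Coercivity of a(·,·) on H^1_0(-1, 3/2) means a(u, u) ≥ α ||u||_{H^1}² for every u ∈ H^1_0.
The interval has length L = 5/2, and Poincaré/coercivity depend only on L. Here a(u, u) = ∫(u')² + (1/2)·∫u².
Here 0 < c = 1/2 < 1. The condition a(u,u) ≥ α||u||_{H^1}² reads (1−α)∫(u')² ≥ (α−c)∫u². Any admissible α is ≤ 1 (rapidly oscillating u have ∫u²/∫(u')² → 0), and α = 1 would force 0 ≥ (1−c)∫u², impossible since c < 1; so 1−α > 0. By the sharp Poincaré inequality on H^1_0 of an interval of length L, ∫(u')² ≥ (π/L)²∫u² with equality for the first sine mode sin(π(x−x₀)/L) (x₀ the left endpoint), so the inequality holds for all u iff (1−α)(π/L)² ≥ α − c, i.e. α ≤ ((π/L)² + c)/((π/L)² + 1) = (1 + c(L/π)²)/(1 + (L/π)²). With (π/L)² = 4*π^2/25 and c = 1/2, the largest admissible constant is α = ((π/L)² + c)/((π/L)² + 1).
Simplifying, α = (25 + 8*π^2)/(2*(25 + 4*π^2)).


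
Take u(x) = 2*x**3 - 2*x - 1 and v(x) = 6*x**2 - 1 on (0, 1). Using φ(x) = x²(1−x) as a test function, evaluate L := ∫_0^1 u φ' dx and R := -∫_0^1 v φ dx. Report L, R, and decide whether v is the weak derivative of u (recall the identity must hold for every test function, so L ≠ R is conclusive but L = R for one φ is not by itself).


LHS = -1/30, RHS = -7/60. No, v is not the weak derivative of u.

u(x) = 2*x**3 - 2*x - 1, classical derivative u'(x) = 6*x**2 - 2.
φ(x) = x²(1−x), so φ'(x) = x*(2 - 3*x).
Note φ(0) = φ(1) = 0, so the boundary term u·φ vanishes.
LHS = ∫_0^1 u(x) φ'(x) dx = ∫_0^1 (-6*x^5 + 4*x^4 + 6*x^3 - x^2 - 2*x) dx. Term by term:
  ∫_0^1 -6*x^5 dx = -1;  ∫_0^1 4*x^4 dx = 4/5;  ∫_0^1 6*x^3 dx = 3/2;
  ∫_0^1 -x^2 dx = -1/3;  ∫_0^1 -2*x dx = -1.
Sum: -1 + 4/5 + 3/2 − 1/3 − 1 = -1/30.
So LHS = -1/30.
∫_0^1 v(x) φ(x) dx = ∫_0^1 (-6*x^5 + 6*x^4 + x^3 - x^2) dx. Term by term:
  ∫_0^1 -6*x^5 dx = -1;  ∫_0^1 6*x^4 dx = 6/5;  ∫_0^1 x^3 dx = 1/4;
  ∫_0^1 -x^2 dx = -1/3.
Sum: -1 + 6/5 + 1/4 − 1/3 = 7/60.
So RHS = -∫_0^1 v(x) φ(x) dx = -7/60.
LHS − RHS = 1/12 ≠ 0, so the identity fails.
(For a valid weak derivative the identity must hold for EVERY test function, in particular this one. The failure shows v is NOT the weak derivative of u.)
Correct weak derivative would be u'(x) = 6*x**2 - 2.


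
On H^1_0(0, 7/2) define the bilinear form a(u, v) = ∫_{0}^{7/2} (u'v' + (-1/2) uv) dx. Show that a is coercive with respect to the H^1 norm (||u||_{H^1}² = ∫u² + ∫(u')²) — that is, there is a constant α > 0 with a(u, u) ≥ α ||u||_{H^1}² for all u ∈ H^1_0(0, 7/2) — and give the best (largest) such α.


α = (-49 + 8*π^2)/(2*(4*π^2 + 49))

Coercivity of a(·,·) on H^1_0(0, 7/2) means a(u, u) ≥ α ||u||_{H^1}² for every u ∈ H^1_0.
The interval has length L = 7/2, and Poincaré/coercivity depend only on L. Here a(u, u) = ∫(u')² + (-1/2)·∫u².
Here c = -1/2 < 0 with |c| < (π/L)² = 4*π^2/49, so coercivity still holds. The condition a(u,u) ≥ α||u||_{H^1}² reads (1−α)∫(u')² ≥ (α−c)∫u². Any admissible α is ≤ 1 (rapidly oscillating u have ∫u²/∫(u')² → 0), and α = 1 would force 0 ≥ (1−c)∫u², impossible since c < 1; so 1−α > 0. By the sharp Poincaré inequality on H^1_0 of an interval of length L, ∫(u')² ≥ (π/L)²∫u² with equality for the first sine mode sin(π(x−x₀)/L) (x₀ the left endpoint), so the inequality holds for all u iff (1−α)(π/L)² ≥ α − c, i.e. α ≤ ((π/L)² + c)/((π/L)² + 1) = (1 + c(L/π)²)/(1 + (L/π)²). (Direct route, valid since c ≤ 0: Poincaré gives c∫u² ≥ c(L/π)²∫(u')², so a(u,u) ≥ (1 + c(L/π)²)∫(u')², while ||u||_{H^1}² ≤ (1 + (L/π)²)∫(u')²; dividing yields the same α.) With (π/L)² = 4*π^2/49 and c = -1/2, the largest admissible constant is α = ((π/L)² + c)/((π/L)² + 1).
Simplifying, α = (-49 + 8*π^2)/(2*(4*π^2 + 49)).


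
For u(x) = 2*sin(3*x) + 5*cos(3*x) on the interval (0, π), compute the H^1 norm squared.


||u||_{H^1(0,π)}^2 = 145*π

u'(x) = -15*sin(3*x) + 6*cos(3*x).
Expand u² and (u')² and integrate term by term on (0, π), using: for integers n ≥ 1, ∫_0^π sin²(nx) dx = ∫_0^π cos²(nx) dx = π/2; for n ≠ n', ∫_0^π sin(nx)sin(n'x) dx = ∫_0^π cos(nx)cos(n'x) dx = 0; and by product-to-sum, ∫_0^π sin(nx)cos(n'x) dx = ½∫_0^π [sin((n+n')x) + sin((n−n')x)] dx, which is 0 when n+n' is even and 2n/(n²−n'²) when n+n' is odd (it need not vanish on (0, π)).
  u² squared terms: (2)²·∫sin(3x)² dx = 4·π/2 = 2*π;  (5)²·∫cos(3x)² dx = 25·π/2 = 25*π/2.
  u² cross terms: 2·(2)·(5)·∫sin(3x)·cos(3x) dx = 20·(0) = 0.
  So ∫_0^π u² dx = 2*π + 25*π/2 + 0 = 29*π/2.
  (u')² squared terms: (-15)²·∫sin(3x)² dx = 225·π/2 = 225*π/2;  (6)²·∫cos(3x)² dx = 36·π/2 = 18*π.
  (u')² cross terms: 2·(-15)·(6)·∫sin(3x)·cos(3x) dx = -180·(0) = 0.
  So ∫_0^π (u')² dx = 225*π/2 + 18*π + 0 = 261*π/2.
||u||_{H^1}^2 = (29*π/2) + (261*π/2) = 145*π.


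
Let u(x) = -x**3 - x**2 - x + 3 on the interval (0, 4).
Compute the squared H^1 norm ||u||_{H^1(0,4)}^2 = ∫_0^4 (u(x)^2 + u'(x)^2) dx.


||u||_{H^1}^2 = 238216/35

The H^1 norm (squared) on an interval (0, L) is
  ||u||_{H^1}^2 = ∫_0^L u(x)^2 dx + ∫_0^L u'(x)^2 dx.
Compute u'(x) = -3*x**2 - 2*x - 1.
Then u(x)^2 = x**6 + 2*x**5 + 3*x**4 - 4*x**3 - 5*x**2 - 6*x + 9 and u'(x)^2 = 9*x**4 + 12*x**3 + 10*x**2 + 4*x + 1.
Integrate each monomial from 0 to 4 using ∫_0^4 c·x^n dx = c·4^(n+1)/(n+1):
  ∫_0^4 u(x)^2 dx = ∫_0^4 (x^6 + 2*x^5 + 3*x^4 - 4*x^3 - 5*x^2 - 6*x + 9) dx. Term by term:
    ∫_0^4 x^6 dx = 16384/7;  ∫_0^4 2*x^5 dx = 4096/3;  ∫_0^4 3*x^4 dx = 3072/5;
    ∫_0^4 -4*x^3 dx = -256;  ∫_0^4 -5*x^2 dx = -320/3;  ∫_0^4 -6*x dx = -48;
    ∫_0^4 9 dx = 36.
  Sum: 16384/7 + 4096/3 + 3072/5 − 256 − 320/3 − 48 + 36 = 414292/105.
  ∫_0^4 u'(x)^2 dx = ∫_0^4 (9*x^4 + 12*x^3 + 10*x^2 + 4*x + 1) dx. Term by term:
    ∫_0^4 9*x^4 dx = 9216/5;  ∫_0^4 12*x^3 dx = 768;  ∫_0^4 10*x^2 dx = 640/3;
    ∫_0^4 4*x dx = 32;  ∫_0^4 1 dx = 4.
  Sum: 9216/5 + 768 + 640/3 + 32 + 4 = 42908/15.
Adding: ||u||_{H^1}^2 = 414292/105 + 42908/15 = 238216/35.


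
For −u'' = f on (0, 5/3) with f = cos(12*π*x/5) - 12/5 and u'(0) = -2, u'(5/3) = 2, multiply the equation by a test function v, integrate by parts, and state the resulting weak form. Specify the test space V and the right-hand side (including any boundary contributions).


V = H^1(0, 5/3) (v unrestricted at boundary; u is determined up to an additive constant); weak form: ∫_0^5/3 u'v' dx = ∫_0^5/3 (cos(12*π*x/5) - 12/5) v dx + 2·v(5/3) + 2·v(0) for all v ∈ V.

Multiply both sides by a test function v and integrate from 0 to 5/3:
  ∫_0^5/3 −u''(x) v(x) dx = ∫_0^5/3 f(x) v(x) dx.
Integrate the LHS by parts once:
  ∫_0^5/3 −u'' v dx = −[u'(x) v(x)]_0^5/3 + ∫_0^5/3 u'(x) v'(x) dx.
Thus ∫_0^5/3 u'(x) v'(x) dx = ∫_0^5/3 f(x) v(x) dx + [u'(x) v(x)]_0^5/3.
Choose V so that boundary terms are either known or forced to vanish.
u has inhomogeneous Neumann u'(0) = -2, u'(5/3) = 2. [u' v]_0^5/3 = (2)·v(5/3) − (-2)·v(0) = 2·v(5/3) + 2·v(0). Take V = H^1(0, 5/3); boundary term becomes part of RHS.
Weak formulation: find u (satisfying any essential BC) such that ∫_0^5/3 u'(x) v'(x) dx = ∫_0^5/3 f v dx + 2·v(5/3) + 2·v(0) for all v ∈ V (Neumann data are natural BCs: they enter the RHS as boundary terms).
Substituting f(x) = cos(12*π*x/5) - 12/5, the right-hand side is ∫_0^5/3 (cos(12*π*x/5) - 12/5) v dx + 2·v(5/3) + 2·v(0).
Compatibility check (pure Neumann): taking v ≡ 1 ∈ V gives 0 = ∫_0^5/3 f dx + (2) − (-2), i.e. ∫_0^5/3 f dx must equal u'(0) − u'(5/3) = -4. Indeed ∫_0^5/3 (cos(12*π*x/5) - 12/5) dx = -4, so the data are compatible. The solution is then unique only up to an additive constant (fix it e.g. by requiring ∫_0^5/3 u dx = 0).


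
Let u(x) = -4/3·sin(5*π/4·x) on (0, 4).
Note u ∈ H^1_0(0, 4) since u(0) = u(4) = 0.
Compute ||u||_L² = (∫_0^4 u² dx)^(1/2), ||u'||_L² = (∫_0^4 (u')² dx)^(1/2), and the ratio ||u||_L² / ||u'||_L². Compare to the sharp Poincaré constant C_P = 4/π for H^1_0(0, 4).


||u||_L² / ||u'||_L² = 4/(5*π) < C_P = 4/π.

u(x) = -4/3·sin(5*π/4·x), so u'(x) = -5*π*cos(5*π*x/4)/3.
Writing u(x) = A·sin(kπx/L) with A = -4/3 and k = 5, use ∫_0^L sin²(kπx/L) dx = L/2 and ∫_0^L cos²(kπx/L) dx = L/2.
u² = 16/9·sin²(5*π/4·x) and (u')² = 25*π^2/9·cos²(5*π/4·x), and each of sin², cos² integrates to L/2 = 2 over (0, 4).
∫_0^4 u² dx = 32/9, so ||u||_L² = 4*sqrt(2)/3.
∫_0^4 (u')² dx = 50*π^2/9, so ||u'||_L² = 5*sqrt(2)*π/3.
Ratio ||u||_L² / ||u'||_L² = 4/(5*π).
Sharp Poincaré constant on H^1_0(0, 4) is C_P = L/π = 4/π, achieved by sin(π/4·x).
This is the k = 5 harmonic; the ratio L/(kπ) is strictly less than C_P = L/π, consistent with the sharp inequality ||u||_L² ≤ C_P ||u'||_L².


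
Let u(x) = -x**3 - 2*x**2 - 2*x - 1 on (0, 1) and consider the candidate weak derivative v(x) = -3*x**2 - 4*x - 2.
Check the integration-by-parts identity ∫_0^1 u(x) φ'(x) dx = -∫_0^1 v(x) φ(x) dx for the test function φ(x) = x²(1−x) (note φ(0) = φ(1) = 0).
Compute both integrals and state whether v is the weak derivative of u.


LHS = 7/15, RHS = 7/15. Yes, v = u' weakly.

u(x) = -x**3 - 2*x**2 - 2*x - 1, classical derivative u'(x) = -3*x**2 - 4*x - 2.
φ(x) = x²(1−x), so φ'(x) = x*(2 - 3*x).
Note φ(0) = φ(1) = 0, so the boundary term u·φ vanishes.
LHS = ∫_0^1 u(x) φ'(x) dx = ∫_0^1 (3*x^5 + 4*x^4 + 2*x^3 - x^2 - 2*x) dx. Term by term:
  ∫_0^1 3*x^5 dx = 1/2;  ∫_0^1 4*x^4 dx = 4/5;  ∫_0^1 2*x^3 dx = 1/2;
  ∫_0^1 -x^2 dx = -1/3;  ∫_0^1 -2*x dx = -1.
Sum: 1/2 + 4/5 + 1/2 − 1/3 − 1 = 7/15.
So LHS = 7/15.
∫_0^1 v(x) φ(x) dx = ∫_0^1 (3*x^5 + x^4 - 2*x^3 - 2*x^2) dx. Term by term:
  ∫_0^1 3*x^5 dx = 1/2;  ∫_0^1 x^4 dx = 1/5;  ∫_0^1 -2*x^3 dx = -1/2;
  ∫_0^1 -2*x^2 dx = -2/3.
Sum: 1/2 + 1/5 − 1/2 − 2/3 = -7/15.
So RHS = -∫_0^1 v(x) φ(x) dx = 7/15.
LHS = RHS, so the identity holds for this test φ.
Moreover u is smooth here and v(x) = u'(x) = -3*x**2 - 4*x - 2 pointwise, so the identity holds for every test function. Hence v is the weak derivative of u.


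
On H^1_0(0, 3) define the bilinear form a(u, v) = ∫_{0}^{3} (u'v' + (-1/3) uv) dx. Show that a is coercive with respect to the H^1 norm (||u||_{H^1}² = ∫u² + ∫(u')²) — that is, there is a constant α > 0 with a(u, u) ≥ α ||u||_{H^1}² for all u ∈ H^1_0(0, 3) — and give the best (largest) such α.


α = (-3 + π^2)/(9 + π^2)

Coercivity of a(·,·) on H^1_0(0, 3) means a(u, u) ≥ α ||u||_{H^1}² for every u ∈ H^1_0.
The interval has length L = 3, and Poincaré/coercivity depend only on L. Here a(u, u) = ∫(u')² + (-1/3)·∫u².
Here c = -1/3 < 0 with |c| < (π/L)² = π^2/9, so coercivity still holds. The condition a(u,u) ≥ α||u||_{H^1}² reads (1−α)∫(u')² ≥ (α−c)∫u². Any admissible α is ≤ 1 (rapidly oscillating u have ∫u²/∫(u')² → 0), and α = 1 would force 0 ≥ (1−c)∫u², impossible since c < 1; so 1−α > 0. By the sharp Poincaré inequality on H^1_0 of an interval of length L, ∫(u')² ≥ (π/L)²∫u² with equality for the first sine mode sin(π(x−x₀)/L) (x₀ the left endpoint), so the inequality holds for all u iff (1−α)(π/L)² ≥ α − c, i.e. α ≤ ((π/L)² + c)/((π/L)² + 1) = (1 + c(L/π)²)/(1 + (L/π)²). (Direct route, valid since c ≤ 0: Poincaré gives c∫u² ≥ c(L/π)²∫(u')², so a(u,u) ≥ (1 + c(L/π)²)∫(u')², while ||u||_{H^1}² ≤ (1 + (L/π)²)∫(u')²; dividing yields the same α.) With (π/L)² = π^2/9 and c = -1/3, the largest admissible constant is α = ((π/L)² + c)/((π/L)² + 1).
Simplifying, α = (-3 + π^2)/(9 + π^2).


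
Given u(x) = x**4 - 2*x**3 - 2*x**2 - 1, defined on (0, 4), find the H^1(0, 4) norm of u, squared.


||u||_{H^1}^2 = 3619052/315

The H^1 norm (squared) on an interval (0, L) is
  ||u||_{H^1}^2 = ∫_0^L u(x)^2 dx + ∫_0^L u'(x)^2 dx.
Compute u'(x) = 4*x**3 - 6*x**2 - 4*x.
Then u(x)^2 = x**8 - 4*x**7 + 8*x**5 + 2*x**4 + 4*x**3 + 4*x**2 + 1 and u'(x)^2 = 16*x**6 - 48*x**5 + 4*x**4 + 48*x**3 + 16*x**2.
Integrate each monomial from 0 to 4 using ∫_0^4 c·x^n dx = c·4^(n+1)/(n+1):
  ∫_0^4 u(x)^2 dx = ∫_0^4 (x^8 - 4*x^7 + 8*x^5 + 2*x^4 + 4*x^3 + 4*x^2 + 1) dx. Term by term:
    ∫_0^4 x^8 dx = 262144/9;  ∫_0^4 -4*x^7 dx = -32768;  ∫_0^4 8*x^5 dx = 16384/3;
    ∫_0^4 2*x^4 dx = 2048/5;  ∫_0^4 4*x^3 dx = 256;  ∫_0^4 4*x^2 dx = 256/3;
    ∫_0^4 1 dx = 4.
  Sum: 262144/9 − 32768 + 16384/3 + 2048/5 + 256 + 256/3 + 4 = 115892/45.
  ∫_0^4 u'(x)^2 dx = ∫_0^4 (16*x^6 - 48*x^5 + 4*x^4 + 48*x^3 + 16*x^2) dx. Term by term:
    ∫_0^4 16*x^6 dx = 262144/7;  ∫_0^4 -48*x^5 dx = -32768;  ∫_0^4 4*x^4 dx = 4096/5;
    ∫_0^4 48*x^3 dx = 3072;  ∫_0^4 16*x^2 dx = 1024/3.
  Sum: 262144/7 − 32768 + 4096/5 + 3072 + 1024/3 = 935936/105.
Adding: ||u||_{H^1}^2 = 115892/45 + 935936/105 = 3619052/315.


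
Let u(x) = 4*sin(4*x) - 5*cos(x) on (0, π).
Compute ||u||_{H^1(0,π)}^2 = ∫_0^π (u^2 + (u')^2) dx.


||u||_{H^1(0,π)}^2 = -128/3 + 161*π

u'(x) = 5*sin(x) + 16*cos(4*x).
Expand u² and (u')² and integrate term by term on (0, π), using: for integers n ≥ 1, ∫_0^π sin²(nx) dx = ∫_0^π cos²(nx) dx = π/2; for n ≠ n', ∫_0^π sin(nx)sin(n'x) dx = ∫_0^π cos(nx)cos(n'x) dx = 0; and by product-to-sum, ∫_0^π sin(nx)cos(n'x) dx = ½∫_0^π [sin((n+n')x) + sin((n−n')x)] dx, which is 0 when n+n' is even and 2n/(n²−n'²) when n+n' is odd (it need not vanish on (0, π)).
  u² squared terms: (-5)²·∫cos(x)² dx = 25·π/2 = 25*π/2;  (4)²·∫sin(4x)² dx = 16·π/2 = 8*π.
  u² cross terms: 2·(-5)·(4)·∫cos(x)·sin(4x) dx = -40·(8/15) = -64/3.
  So ∫_0^π u² dx = 25*π/2 + 8*π − 64/3 = -64/3 + 41*π/2.
  (u')² squared terms: (5)²·∫sin(x)² dx = 25·π/2 = 25*π/2;  (16)²·∫cos(4x)² dx = 256·π/2 = 128*π.
  (u')² cross terms: 2·(5)·(16)·∫sin(x)·cos(4x) dx = 160·(-2/15) = -64/3.
  So ∫_0^π (u')² dx = 25*π/2 + 128*π − 64/3 = -64/3 + 281*π/2.
||u||_{H^1}^2 = (-64/3 + 41*π/2) + (-64/3 + 281*π/2) = -128/3 + 161*π.


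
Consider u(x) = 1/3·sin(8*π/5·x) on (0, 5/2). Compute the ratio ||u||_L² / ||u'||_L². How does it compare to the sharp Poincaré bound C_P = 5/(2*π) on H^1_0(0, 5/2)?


||u||_L² / ||u'||_L² = 5/(8*π) < C_P = 5/(2*π).

u(x) = 1/3·sin(8*π/5·x), so u'(x) = 8*π*cos(8*π*x/5)/15.
Writing u(x) = A·sin(kπx/L) with A = 1/3 and k = 4, use ∫_0^L sin²(kπx/L) dx = L/2 and ∫_0^L cos²(kπx/L) dx = L/2.
u² = 1/9·sin²(8*π/5·x) and (u')² = 64*π^2/225·cos²(8*π/5·x), and each of sin², cos² integrates to L/2 = 5/4 over (0, 5/2).
∫_0^5/2 u² dx = 5/36, so ||u||_L² = sqrt(5)/6.
∫_0^5/2 (u')² dx = 16*π^2/45, so ||u'||_L² = 4*sqrt(5)*π/15.
Ratio ||u||_L² / ||u'||_L² = 5/(8*π).
Sharp Poincaré constant on H^1_0(0, 5/2) is C_P = L/π = 5/(2*π), achieved by sin(2*π/5·x).
This is the k = 4 harmonic; the ratio L/(kπ) is strictly less than C_P = L/π, consistent with the sharp inequality ||u||_L² ≤ C_P ||u'||_L².


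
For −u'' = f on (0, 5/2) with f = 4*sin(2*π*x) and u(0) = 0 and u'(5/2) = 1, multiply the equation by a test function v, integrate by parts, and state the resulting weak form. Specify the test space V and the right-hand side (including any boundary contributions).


V = {v ∈ H^1(0, 5/2) : v(0) = 0} (test functions vanish at x = 0 where u is specified); weak form: ∫_0^5/2 u'v' dx = ∫_0^5/2 (4*sin(2*π*x)) v dx + v(5/2) for all v ∈ V.

Multiply both sides by a test function v and integrate from 0 to 5/2:
  ∫_0^5/2 −u''(x) v(x) dx = ∫_0^5/2 f(x) v(x) dx.
Integrate the LHS by parts once:
  ∫_0^5/2 −u'' v dx = −[u'(x) v(x)]_0^5/2 + ∫_0^5/2 u'(x) v'(x) dx.
Thus ∫_0^5/2 u'(x) v'(x) dx = ∫_0^5/2 f(x) v(x) dx + [u'(x) v(x)]_0^5/2.
Choose V so that boundary terms are either known or forced to vanish.
Mixed BC: u(0) = 0 (Dirichlet) and u'(5/2) = 1 (Neumann). Define V = {v ∈ H^1(0, 5/2) : v(0) = 0}. Then [u' v]_0^5/2 = u'(5/2)·v(5/2) − u'(0)·0 = v(5/2).
Weak formulation: find u (satisfying any essential BC) such that ∫_0^5/2 u'(x) v'(x) dx = ∫_0^5/2 f v dx + v(5/2) for all v ∈ V (Dirichlet at 0 absorbed into V; Neumann datum at x = 5/2 contributes the boundary term).
Substituting f(x) = 4*sin(2*π*x), the right-hand side is ∫_0^5/2 (4*sin(2*π*x)) v dx + v(5/2).


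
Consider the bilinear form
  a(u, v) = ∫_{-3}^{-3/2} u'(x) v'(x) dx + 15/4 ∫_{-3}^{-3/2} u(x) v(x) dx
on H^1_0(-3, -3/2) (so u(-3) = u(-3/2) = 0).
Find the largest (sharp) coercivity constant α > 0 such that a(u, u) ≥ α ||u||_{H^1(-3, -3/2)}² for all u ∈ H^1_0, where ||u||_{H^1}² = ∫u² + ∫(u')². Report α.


α = 1

Coercivity of a(·,·) on H^1_0(-3, -3/2) means a(u, u) ≥ α ||u||_{H^1}² for every u ∈ H^1_0.
The interval has length L = 3/2, and Poincaré/coercivity depend only on L. Here a(u, u) = ∫(u')² + (15/4)·∫u².
Here c = 15/4 ≥ 1, so a(u,u) = ∫(u')² + c∫u² ≥ ∫(u')² + ∫u² = ||u||_{H^1}², i.e. α = 1 works. No larger α is possible: a(u,u) ≥ α||u||_{H^1}² means (1−α)∫(u')² ≥ (α−c)∫u², and for the modes u_n = sin(nπ(x−x₀)/L) (x₀ the left endpoint) one has ∫u_n²/∫(u_n')² = (L/(nπ))² → 0, so a(u_n,u_n)/||u_n||_{H^1}² → 1. Hence the optimal constant is α = 1.
Therefore α = 1.


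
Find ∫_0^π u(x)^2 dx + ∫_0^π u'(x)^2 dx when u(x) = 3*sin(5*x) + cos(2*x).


||u||_{H^1(0,π)}^2 = 100/7 + 239*π/2

u'(x) = -2*sin(2*x) + 15*cos(5*x).
Expand u² and (u')² and integrate term by term on (0, π), using: for integers n ≥ 1, ∫_0^π sin²(nx) dx = ∫_0^π cos²(nx) dx = π/2; for n ≠ n', ∫_0^π sin(nx)sin(n'x) dx = ∫_0^π cos(nx)cos(n'x) dx = 0; and by product-to-sum, ∫_0^π sin(nx)cos(n'x) dx = ½∫_0^π [sin((n+n')x) + sin((n−n')x)] dx, which is 0 when n+n' is even and 2n/(n²−n'²) when n+n' is odd (it need not vanish on (0, π)).
  u² squared terms: (3)²·∫sin(5x)² dx = 9·π/2 = 9*π/2;  (1)²·∫cos(2x)² dx = 1·π/2 = π/2.
  u² cross terms: 2·(3)·(1)·∫sin(5x)·cos(2x) dx = 6·(10/21) = 20/7.
  So ∫_0^π u² dx = 9*π/2 + π/2 + 20/7 = 20/7 + 5*π.
  (u')² squared terms: (-2)²·∫sin(2x)² dx = 4·π/2 = 2*π;  (15)²·∫cos(5x)² dx = 225·π/2 = 225*π/2.
  (u')² cross terms: 2·(-2)·(15)·∫sin(2x)·cos(5x) dx = -60·(-4/21) = 80/7.
  So ∫_0^π (u')² dx = 2*π + 225*π/2 + 80/7 = 80/7 + 229*π/2.
||u||_{H^1}^2 = (20/7 + 5*π) + (80/7 + 229*π/2) = 100/7 + 239*π/2.


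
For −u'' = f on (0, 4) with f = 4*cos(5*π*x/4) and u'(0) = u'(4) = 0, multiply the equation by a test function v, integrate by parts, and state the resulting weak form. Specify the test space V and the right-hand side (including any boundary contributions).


V = H^1(0, 4) (no boundary constraint on v; u is determined up to an additive constant); weak form: ∫_0^4 u'v' dx = ∫_0^4 (4*cos(5*π*x/4)) v dx for all v ∈ V.

Multiply both sides by a test function v and integrate from 0 to 4:
  ∫_0^4 −u''(x) v(x) dx = ∫_0^4 f(x) v(x) dx.
Integrate the LHS by parts once:
  ∫_0^4 −u'' v dx = −[u'(x) v(x)]_0^4 + ∫_0^4 u'(x) v'(x) dx.
Thus ∫_0^4 u'(x) v'(x) dx = ∫_0^4 f(x) v(x) dx + [u'(x) v(x)]_0^4.
Choose V so that boundary terms are either known or forced to vanish.
u has homogeneous Neumann: u'(0) = u'(4) = 0. So [u' v]_0^4 = 0·v(4) − 0·v(0) = 0 for any v; take V = H^1(0, 4).
Weak formulation: find u (satisfying any essential BC) such that ∫_0^4 u'(x) v'(x) dx = ∫_0^4 f v dx for all v ∈ V (homogeneous Neumann, so boundary terms vanish).
Substituting f(x) = 4*cos(5*π*x/4), the right-hand side is ∫_0^4 (4*cos(5*π*x/4)) v dx.
Compatibility check (pure Neumann): taking v ≡ 1 ∈ V gives 0 = ∫_0^4 f dx + (0) − (0), i.e. ∫_0^4 f dx must equal u'(0) − u'(4) = 0. Indeed ∫_0^4 (4*cos(5*π*x/4)) dx = 0, so the data are compatible. The solution is then unique only up to an additive constant (fix it e.g. by requiring ∫_0^4 u dx = 0).


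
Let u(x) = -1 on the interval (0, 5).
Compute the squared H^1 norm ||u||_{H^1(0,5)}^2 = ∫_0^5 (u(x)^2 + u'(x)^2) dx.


||u||_{H^1}^2 = 5

The H^1 norm (squared) on an interval (0, L) is
  ||u||_{H^1}^2 = ∫_0^L u(x)^2 dx + ∫_0^L u'(x)^2 dx.
Compute u'(x) = 0.
Then u(x)^2 = 1 and u'(x)^2 = 0.
Integrate each monomial from 0 to 5 using ∫_0^5 c·x^n dx = c·5^(n+1)/(n+1):
  ∫_0^5 u(x)^2 dx = ∫_0^5 (1) dx. Term by term:
    ∫_0^5 1 dx = 5.
  ∫_0^5 u'(x)^2 dx = ∫_0^5 (0) dx. Term by term:
    ∫_0^5 0 dx = 0.
Adding: ||u||_{H^1}^2 = 5 + 0 = 5.


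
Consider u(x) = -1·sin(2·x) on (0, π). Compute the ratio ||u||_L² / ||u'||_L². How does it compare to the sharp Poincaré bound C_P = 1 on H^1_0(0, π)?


||u||_L² / ||u'||_L² = 1/2 < C_P = 1.

u(x) = -1·sin(2·x), so u'(x) = -2*cos(2*x).
Writing u(x) = A·sin(kπx/L) with A = -1 and k = 2, use ∫_0^L sin²(kπx/L) dx = L/2 and ∫_0^L cos²(kπx/L) dx = L/2.
u² = 1·sin²(2·x) and (u')² = 4·cos²(2·x), and each of sin², cos² integrates to L/2 = π/2 over (0, π).
∫_0^π u² dx = π/2, so ||u||_L² = sqrt(2)*sqrt(π)/2.
∫_0^π (u')² dx = 2*π, so ||u'||_L² = sqrt(2)*sqrt(π).
Ratio ||u||_L² / ||u'||_L² = 1/2.
Sharp Poincaré constant on H^1_0(0, π) is C_P = L/π = 1, achieved by sin(x).
This is the k = 2 harmonic; the ratio L/(kπ) is strictly less than C_P = L/π, consistent with the sharp inequality ||u||_L² ≤ C_P ||u'||_L².


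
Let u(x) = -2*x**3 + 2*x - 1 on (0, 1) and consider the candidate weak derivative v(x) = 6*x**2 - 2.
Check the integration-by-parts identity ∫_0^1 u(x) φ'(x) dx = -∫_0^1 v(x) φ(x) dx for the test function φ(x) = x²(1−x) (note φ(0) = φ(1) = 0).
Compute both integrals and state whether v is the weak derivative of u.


LHS = 1/30, RHS = -1/30. No, v is not the weak derivative of u.

u(x) = -2*x**3 + 2*x - 1, classical derivative u'(x) = 2 - 6*x**2.
φ(x) = x²(1−x), so φ'(x) = x*(2 - 3*x).
Note φ(0) = φ(1) = 0, so the boundary term u·φ vanishes.
LHS = ∫_0^1 u(x) φ'(x) dx = ∫_0^1 (6*x^5 - 4*x^4 - 6*x^3 + 7*x^2 - 2*x) dx. Term by term:
  ∫_0^1 6*x^5 dx = 1;  ∫_0^1 -4*x^4 dx = -4/5;  ∫_0^1 -6*x^3 dx = -3/2;
  ∫_0^1 7*x^2 dx = 7/3;  ∫_0^1 -2*x dx = -1.
Sum: 1 − 4/5 − 3/2 + 7/3 − 1 = 1/30.
So LHS = 1/30.
∫_0^1 v(x) φ(x) dx = ∫_0^1 (-6*x^5 + 6*x^4 + 2*x^3 - 2*x^2) dx. Term by term:
  ∫_0^1 -6*x^5 dx = -1;  ∫_0^1 6*x^4 dx = 6/5;  ∫_0^1 2*x^3 dx = 1/2;
  ∫_0^1 -2*x^2 dx = -2/3.
Sum: -1 + 6/5 + 1/2 − 2/3 = 1/30.
So RHS = -∫_0^1 v(x) φ(x) dx = -1/30.
LHS − RHS = 1/15 ≠ 0, so the identity fails.
(For a valid weak derivative the identity must hold for EVERY test function, in particular this one. The failure shows v is NOT the weak derivative of u.)
Correct weak derivative would be u'(x) = 2 - 6*x**2.


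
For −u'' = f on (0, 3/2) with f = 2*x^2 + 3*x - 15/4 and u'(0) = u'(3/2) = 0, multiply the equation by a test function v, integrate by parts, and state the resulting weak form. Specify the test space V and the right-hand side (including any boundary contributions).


V = H^1(0, 3/2) (no boundary constraint on v; u is determined up to an additive constant); weak form: ∫_0^3/2 u'v' dx = ∫_0^3/2 (2*x^2 + 3*x - 15/4) v dx for all v ∈ V.

Multiply both sides by a test function v and integrate from 0 to 3/2:
  ∫_0^3/2 −u''(x) v(x) dx = ∫_0^3/2 f(x) v(x) dx.
Integrate the LHS by parts once:
  ∫_0^3/2 −u'' v dx = −[u'(x) v(x)]_0^3/2 + ∫_0^3/2 u'(x) v'(x) dx.
Thus ∫_0^3/2 u'(x) v'(x) dx = ∫_0^3/2 f(x) v(x) dx + [u'(x) v(x)]_0^3/2.
Choose V so that boundary terms are either known or forced to vanish.
u has homogeneous Neumann: u'(0) = u'(3/2) = 0. So [u' v]_0^3/2 = 0·v(3/2) − 0·v(0) = 0 for any v; take V = H^1(0, 3/2).
Weak formulation: find u (satisfying any essential BC) such that ∫_0^3/2 u'(x) v'(x) dx = ∫_0^3/2 f v dx for all v ∈ V (homogeneous Neumann, so boundary terms vanish).
Substituting f(x) = 2*x^2 + 3*x - 15/4, the right-hand side is ∫_0^3/2 (2*x^2 + 3*x - 15/4) v dx.
Compatibility check (pure Neumann): taking v ≡ 1 ∈ V gives 0 = ∫_0^3/2 f dx + (0) − (0), i.e. ∫_0^3/2 f dx must equal u'(0) − u'(3/2) = 0. Indeed ∫_0^3/2 (2*x^2 + 3*x - 15/4) dx = 0, so the data are compatible. The solution is then unique only up to an additive constant (fix it e.g. by requiring ∫_0^3/2 u dx = 0).


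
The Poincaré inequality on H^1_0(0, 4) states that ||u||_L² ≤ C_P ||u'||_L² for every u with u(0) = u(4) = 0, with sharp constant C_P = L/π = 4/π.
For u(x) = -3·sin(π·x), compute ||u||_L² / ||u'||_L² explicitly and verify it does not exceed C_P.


||u||_L² / ||u'||_L² = 1/π < C_P = 4/π.

u(x) = -3·sin(π·x), so u'(x) = -3*π*cos(π*x).
Writing u(x) = A·sin(kπx/L) with A = -3 and k = 4, use ∫_0^L sin²(kπx/L) dx = L/2 and ∫_0^L cos²(kπx/L) dx = L/2.
u² = 9·sin²(π·x) and (u')² = 9*π^2·cos²(π·x), and each of sin², cos² integrates to L/2 = 2 over (0, 4).
∫_0^4 u² dx = 18, so ||u||_L² = 3*sqrt(2).
∫_0^4 (u')² dx = 18*π^2, so ||u'||_L² = 3*sqrt(2)*π.
Ratio ||u||_L² / ||u'||_L² = 1/π.
Sharp Poincaré constant on H^1_0(0, 4) is C_P = L/π = 4/π, achieved by sin(π/4·x).
This is the k = 4 harmonic; the ratio L/(kπ) is strictly less than C_P = L/π, consistent with the sharp inequality ||u||_L² ≤ C_P ||u'||_L².


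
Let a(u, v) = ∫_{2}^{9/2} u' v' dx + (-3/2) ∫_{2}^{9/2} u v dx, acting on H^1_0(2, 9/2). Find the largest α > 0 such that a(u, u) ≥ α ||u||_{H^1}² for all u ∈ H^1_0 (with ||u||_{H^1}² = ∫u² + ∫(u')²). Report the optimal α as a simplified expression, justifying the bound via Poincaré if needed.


α = (-75 + 8*π^2)/(2*(25 + 4*π^2))

Coercivity of a(·,·) on H^1_0(2, 9/2) means a(u, u) ≥ α ||u||_{H^1}² for every u ∈ H^1_0.
The interval has length L = 5/2, and Poincaré/coercivity depend only on L. Here a(u, u) = ∫(u')² + (-3/2)·∫u².
Here c = -3/2 < 0 with |c| < (π/L)² = 4*π^2/25, so coercivity still holds. The condition a(u,u) ≥ α||u||_{H^1}² reads (1−α)∫(u')² ≥ (α−c)∫u². Any admissible α is ≤ 1 (rapidly oscillating u have ∫u²/∫(u')² → 0), and α = 1 would force 0 ≥ (1−c)∫u², impossible since c < 1; so 1−α > 0. By the sharp Poincaré inequality on H^1_0 of an interval of length L, ∫(u')² ≥ (π/L)²∫u² with equality for the first sine mode sin(π(x−x₀)/L) (x₀ the left endpoint), so the inequality holds for all u iff (1−α)(π/L)² ≥ α − c, i.e. α ≤ ((π/L)² + c)/((π/L)² + 1) = (1 + c(L/π)²)/(1 + (L/π)²). (Direct route, valid since c ≤ 0: Poincaré gives c∫u² ≥ c(L/π)²∫(u')², so a(u,u) ≥ (1 + c(L/π)²)∫(u')², while ||u||_{H^1}² ≤ (1 + (L/π)²)∫(u')²; dividing yields the same α.) With (π/L)² = 4*π^2/25 and c = -3/2, the largest admissible constant is α = ((π/L)² + c)/((π/L)² + 1).
Simplifying, α = (-75 + 8*π^2)/(2*(25 + 4*π^2)).


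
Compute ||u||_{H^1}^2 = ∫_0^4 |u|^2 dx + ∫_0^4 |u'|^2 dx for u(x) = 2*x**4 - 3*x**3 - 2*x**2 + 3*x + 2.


||u||_{H^1}^2 = 30235292/315

The H^1 norm (squared) on an interval (0, L) is
  ||u||_{H^1}^2 = ∫_0^L u(x)^2 dx + ∫_0^L u'(x)^2 dx.
Compute u'(x) = 8*x**3 - 9*x**2 - 4*x + 3.
Then u(x)^2 = 4*x**8 - 12*x**7 + x**6 + 24*x**5 - 6*x**4 - 24*x**3 + x**2 + 12*x + 4 and u'(x)^2 = 64*x**6 - 144*x**5 + 17*x**4 + 120*x**3 - 38*x**2 - 24*x + 9.
Integrate each monomial from 0 to 4 using ∫_0^4 c·x^n dx = c·4^(n+1)/(n+1):
  ∫_0^4 u(x)^2 dx = ∫_0^4 (4*x^8 - 12*x^7 + x^6 + 24*x^5 - 6*x^4 - 24*x^3 + x^2 + 12*x + 4) dx. Term by term:
    ∫_0^4 4*x^8 dx = 1048576/9;  ∫_0^4 -12*x^7 dx = -98304;  ∫_0^4 x^6 dx = 16384/7;
    ∫_0^4 24*x^5 dx = 16384;  ∫_0^4 -6*x^4 dx = -6144/5;  ∫_0^4 -24*x^3 dx = -1536;
    ∫_0^4 x^2 dx = 64/3;  ∫_0^4 12*x dx = 96;  ∫_0^4 4 dx = 16.
  Sum: 1048576/9 − 98304 + 16384/7 + 16384 − 6144/5 − 1536 + 64/3 + 96 + 16 = 10803728/315.
  ∫_0^4 u'(x)^2 dx = ∫_0^4 (64*x^6 - 144*x^5 + 17*x^4 + 120*x^3 - 38*x^2 - 24*x + 9) dx. Term by term:
    ∫_0^4 64*x^6 dx = 1048576/7;  ∫_0^4 -144*x^5 dx = -98304;  ∫_0^4 17*x^4 dx = 17408/5;
    ∫_0^4 120*x^3 dx = 7680;  ∫_0^4 -38*x^2 dx = -2432/3;  ∫_0^4 -24*x dx = -192;
    ∫_0^4 9 dx = 36.
  Sum: 1048576/7 − 98304 + 17408/5 + 7680 − 2432/3 − 192 + 36 = 6477188/105.
Adding: ||u||_{H^1}^2 = 10803728/315 + 6477188/105 = 30235292/315.


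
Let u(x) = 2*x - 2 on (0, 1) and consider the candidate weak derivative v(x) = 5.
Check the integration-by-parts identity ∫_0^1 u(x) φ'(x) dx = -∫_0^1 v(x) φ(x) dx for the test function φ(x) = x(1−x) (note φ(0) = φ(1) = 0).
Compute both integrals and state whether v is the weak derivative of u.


LHS = -1/3, RHS = -5/6. No, v is not the weak derivative of u.

u(x) = 2*x - 2, classical derivative u'(x) = 2.
φ(x) = x(1−x), so φ'(x) = 1 - 2*x.
Note φ(0) = φ(1) = 0, so the boundary term u·φ vanishes.
LHS = ∫_0^1 u(x) φ'(x) dx = ∫_0^1 (-4*x^2 + 6*x - 2) dx. Term by term:
  ∫_0^1 -4*x^2 dx = -4/3;  ∫_0^1 6*x dx = 3;  ∫_0^1 -2 dx = -2.
Sum: -4/3 + 3 − 2 = -1/3.
So LHS = -1/3.
∫_0^1 v(x) φ(x) dx = ∫_0^1 (-5*x^2 + 5*x) dx. Term by term:
  ∫_0^1 -5*x^2 dx = -5/3;  ∫_0^1 5*x dx = 5/2.
Sum: -5/3 + 5/2 = 5/6.
So RHS = -∫_0^1 v(x) φ(x) dx = -5/6.
LHS − RHS = 1/2 ≠ 0, so the identity fails.
(For a valid weak derivative the identity must hold for EVERY test function, in particular this one. The failure shows v is NOT the weak derivative of u.)
Correct weak derivative would be u'(x) = 2.


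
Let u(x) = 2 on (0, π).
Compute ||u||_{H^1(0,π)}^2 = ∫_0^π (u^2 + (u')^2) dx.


||u||_{H^1(0,π)}^2 = 4*π

u'(x) = 0.
Expand u² and (u')² and integrate term by term on (0, π), using: for integers n ≥ 1, ∫_0^π sin²(nx) dx = ∫_0^π cos²(nx) dx = π/2; for n ≠ n', ∫_0^π sin(nx)sin(n'x) dx = ∫_0^π cos(nx)cos(n'x) dx = 0; and by product-to-sum, ∫_0^π sin(nx)cos(n'x) dx = ½∫_0^π [sin((n+n')x) + sin((n−n')x)] dx, which is 0 when n+n' is even and 2n/(n²−n'²) when n+n' is odd (it need not vanish on (0, π)). For the constant mode: ∫_0^π 1 dx = π, ∫_0^π cos(nx) dx = 0, ∫_0^π sin(nx) dx = (1−(−1)^n)/n.
  u² squared terms: (2)²·∫1 dx = 4·π = 4*π.
  So ∫_0^π u² dx = 4*π.
  u' ≡ 0, so ∫_0^π (u')² dx = 0.
||u||_{H^1}^2 = (4*π) + (0) = 4*π.


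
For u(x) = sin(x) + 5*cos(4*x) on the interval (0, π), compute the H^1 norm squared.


||u||_{H^1(0,π)}^2 = -68/3 + 427*π/2

u'(x) = -20*sin(4*x) + cos(x).
Expand u² and (u')² and integrate term by term on (0, π), using: for integers n ≥ 1, ∫_0^π sin²(nx) dx = ∫_0^π cos²(nx) dx = π/2; for n ≠ n', ∫_0^π sin(nx)sin(n'x) dx = ∫_0^π cos(nx)cos(n'x) dx = 0; and by product-to-sum, ∫_0^π sin(nx)cos(n'x) dx = ½∫_0^π [sin((n+n')x) + sin((n−n')x)] dx, which is 0 when n+n' is even and 2n/(n²−n'²) when n+n' is odd (it need not vanish on (0, π)).
  u² squared terms: (5)²·∫cos(4x)² dx = 25·π/2 = 25*π/2;  (1)²·∫sin(x)² dx = 1·π/2 = π/2.
  u² cross terms: 2·(5)·(1)·∫cos(4x)·sin(x) dx = 10·(-2/15) = -4/3.
  So ∫_0^π u² dx = 25*π/2 + π/2 − 4/3 = -4/3 + 13*π.
  (u')² squared terms: (-20)²·∫sin(4x)² dx = 400·π/2 = 200*π;  (1)²·∫cos(x)² dx = 1·π/2 = π/2.
  (u')² cross terms: 2·(-20)·(1)·∫sin(4x)·cos(x) dx = -40·(8/15) = -64/3.
  So ∫_0^π (u')² dx = 200*π + π/2 − 64/3 = -64/3 + 401*π/2.
||u||_{H^1}^2 = (-4/3 + 13*π) + (-64/3 + 401*π/2) = -68/3 + 427*π/2.


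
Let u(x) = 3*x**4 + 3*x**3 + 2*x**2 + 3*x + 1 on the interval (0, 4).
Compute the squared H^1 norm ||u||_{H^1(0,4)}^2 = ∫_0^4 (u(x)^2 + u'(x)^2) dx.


||u||_{H^1}^2 = 21380792/21

The H^1 norm (squared) on an interval (0, L) is
  ||u||_{H^1}^2 = ∫_0^L u(x)^2 dx + ∫_0^L u'(x)^2 dx.
Compute u'(x) = 12*x**3 + 9*x**2 + 4*x + 3.
Then u(x)^2 = 9*x**8 + 18*x**7 + 21*x**6 + 30*x**5 + 28*x**4 + 18*x**3 + 13*x**2 + 6*x + 1 and u'(x)^2 = 144*x**6 + 216*x**5 + 177*x**4 + 144*x**3 + 70*x**2 + 24*x + 9.
Integrate each monomial from 0 to 4 using ∫_0^4 c·x^n dx = c·4^(n+1)/(n+1):
  ∫_0^4 u(x)^2 dx = ∫_0^4 (9*x^8 + 18*x^7 + 21*x^6 + 30*x^5 + 28*x^4 + 18*x^3 + 13*x^2 + 6*x + 1) dx. Term by term:
    ∫_0^4 9*x^8 dx = 262144;  ∫_0^4 18*x^7 dx = 147456;  ∫_0^4 21*x^6 dx = 49152;
    ∫_0^4 30*x^5 dx = 20480;  ∫_0^4 28*x^4 dx = 28672/5;  ∫_0^4 18*x^3 dx = 1152;
    ∫_0^4 13*x^2 dx = 832/3;  ∫_0^4 6*x dx = 48;  ∫_0^4 1 dx = 4.
  Sum: 262144 + 147456 + 49152 + 20480 + 28672/5 + 1152 + 832/3 + 48 + 4 = 7296716/15.
  ∫_0^4 u'(x)^2 dx = ∫_0^4 (144*x^6 + 216*x^5 + 177*x^4 + 144*x^3 + 70*x^2 + 24*x + 9) dx. Term by term:
    ∫_0^4 144*x^6 dx = 2359296/7;  ∫_0^4 216*x^5 dx = 147456;  ∫_0^4 177*x^4 dx = 181248/5;
    ∫_0^4 144*x^3 dx = 9216;  ∫_0^4 70*x^2 dx = 4480/3;  ∫_0^4 24*x dx = 192;
    ∫_0^4 9 dx = 36.
  Sum: 2359296/7 + 147456 + 181248/5 + 9216 + 4480/3 + 192 + 36 = 55826948/105.
Adding: ||u||_{H^1}^2 = 7296716/15 + 55826948/105 = 21380792/21.


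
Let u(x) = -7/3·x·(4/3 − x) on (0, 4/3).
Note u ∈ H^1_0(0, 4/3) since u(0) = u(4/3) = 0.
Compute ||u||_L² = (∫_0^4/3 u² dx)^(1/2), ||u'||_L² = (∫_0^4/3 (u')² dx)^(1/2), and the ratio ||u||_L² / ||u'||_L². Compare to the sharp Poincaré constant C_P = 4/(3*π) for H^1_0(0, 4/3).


||u||_L² / ||u'||_L² = 2*sqrt(10)/15 < C_P = 4/(3*π).

u(x) = -7/3·x·(4/3 − x), so u'(x) = 14*x/3 - 28/9.
u(x) = -7/3·x·(4/3 − x) vanishes at x = 0 and x = 4/3, so u ∈ H^1_0(0, 4/3). Differentiate via the product rule and integrate the resulting polynomials term by term.
  ∫_0^4/3 u² dx = ∫_0^4/3 (49*x^4/9 - 392*x^3/27 + 784*x^2/81) dx. Term by term:
    ∫_0^4/3 49*x^4/9 dx = 50176/10935;  ∫_0^4/3 -392*x^3/27 dx = -25088/2187;  ∫_0^4/3 784*x^2/81 dx = 50176/6561.
  Sum: 50176/10935 − 25088/2187 + 50176/6561 = 25088/32805.
  ∫_0^4/3 (u')² dx = ∫_0^4/3 (196*x^2/9 - 784*x/27 + 784/81) dx. Term by term:
    ∫_0^4/3 196*x^2/9 dx = 12544/729;  ∫_0^4/3 -784*x/27 dx = -6272/243;  ∫_0^4/3 784/81 dx = 3136/243.
  Sum: 12544/729 − 6272/243 + 3136/243 = 3136/729.
∫_0^4/3 u² dx = 25088/32805, so ||u||_L² = 112*sqrt(10)/405.
∫_0^4/3 (u')² dx = 3136/729, so ||u'||_L² = 56/27.
Ratio ||u||_L² / ||u'||_L² = 2*sqrt(10)/15.
Sharp Poincaré constant on H^1_0(0, 4/3) is C_P = L/π = 4/(3*π), achieved by sin(3*π/4·x).
A polynomial bump cannot attain the sharp Poincaré constant (only the first sine eigenfunction does), so the ratio is strictly less than C_P, consistent with ||u||_L² ≤ C_P ||u'||_L².


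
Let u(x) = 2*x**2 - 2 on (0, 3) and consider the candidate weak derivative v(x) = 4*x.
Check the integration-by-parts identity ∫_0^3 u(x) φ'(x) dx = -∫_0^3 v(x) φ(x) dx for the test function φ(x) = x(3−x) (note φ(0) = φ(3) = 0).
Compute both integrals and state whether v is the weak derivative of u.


LHS = -27, RHS = -27. Yes, v = u' weakly.

u(x) = 2*x**2 - 2, classical derivative u'(x) = 4*x.
φ(x) = x(3−x), so φ'(x) = 3 - 2*x.
Note φ(0) = φ(3) = 0, so the boundary term u·φ vanishes.
LHS = ∫_0^3 u(x) φ'(x) dx = ∫_0^3 (-4*x^3 + 6*x^2 + 4*x - 6) dx. Term by term:
  ∫_0^3 -4*x^3 dx = -81;  ∫_0^3 6*x^2 dx = 54;  ∫_0^3 4*x dx = 18;
  ∫_0^3 -6 dx = -18.
Sum: -81 + 54 + 18 − 18 = -27.
So LHS = -27.
∫_0^3 v(x) φ(x) dx = ∫_0^3 (-4*x^3 + 12*x^2) dx. Term by term:
  ∫_0^3 -4*x^3 dx = -81;  ∫_0^3 12*x^2 dx = 108.
Sum: -81 + 108 = 27.
So RHS = -∫_0^3 v(x) φ(x) dx = -27.
LHS = RHS, so the identity holds for this test φ.
Moreover u is smooth here and v(x) = u'(x) = 4*x pointwise, so the identity holds for every test function. Hence v is the weak derivative of u.


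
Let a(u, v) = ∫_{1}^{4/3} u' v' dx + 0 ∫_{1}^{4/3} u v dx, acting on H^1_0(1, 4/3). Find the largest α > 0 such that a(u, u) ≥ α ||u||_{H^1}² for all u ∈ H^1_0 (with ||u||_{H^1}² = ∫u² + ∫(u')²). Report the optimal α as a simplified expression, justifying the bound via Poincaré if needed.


α = 9*π^2/(1 + 9*π^2)

Coercivity of a(·,·) on H^1_0(1, 4/3) means a(u, u) ≥ α ||u||_{H^1}² for every u ∈ H^1_0.
The interval has length L = 1/3, and Poincaré/coercivity depend only on L. Here a(u, u) = ∫(u')² + (0)·∫u².
Here c = 0, so a(u,u) = ∫(u')² alone. The condition a(u,u) ≥ α||u||_{H^1}² reads (1−α)∫(u')² ≥ (α−c)∫u². Any admissible α is ≤ 1 (rapidly oscillating u have ∫u²/∫(u')² → 0), and α = 1 would force 0 ≥ (1−c)∫u², impossible since c < 1; so 1−α > 0. By the sharp Poincaré inequality on H^1_0 of an interval of length L, ∫(u')² ≥ (π/L)²∫u² with equality for the first sine mode sin(π(x−x₀)/L) (x₀ the left endpoint), so the inequality holds for all u iff (1−α)(π/L)² ≥ α − c, i.e. α ≤ ((π/L)² + c)/((π/L)² + 1) = (1 + c(L/π)²)/(1 + (L/π)²). (Direct route, valid since c ≤ 0: Poincaré gives c∫u² ≥ c(L/π)²∫(u')², so a(u,u) ≥ (1 + c(L/π)²)∫(u')², while ||u||_{H^1}² ≤ (1 + (L/π)²)∫(u')²; dividing yields the same α.) With (π/L)² = 9*π^2 and c = 0, the largest admissible constant is α = ((π/L)² + c)/((π/L)² + 1).
Simplifying, α = 9*π^2/(1 + 9*π^2).


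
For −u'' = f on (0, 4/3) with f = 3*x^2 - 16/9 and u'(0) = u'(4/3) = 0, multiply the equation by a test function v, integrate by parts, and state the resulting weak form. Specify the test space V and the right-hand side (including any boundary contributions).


V = H^1(0, 4/3) (no boundary constraint on v; u is determined up to an additive constant); weak form: ∫_0^4/3 u'v' dx = ∫_0^4/3 (3*x^2 - 16/9) v dx for all v ∈ V.

Multiply both sides by a test function v and integrate from 0 to 4/3:
  ∫_0^4/3 −u''(x) v(x) dx = ∫_0^4/3 f(x) v(x) dx.
Integrate the LHS by parts once:
  ∫_0^4/3 −u'' v dx = −[u'(x) v(x)]_0^4/3 + ∫_0^4/3 u'(x) v'(x) dx.
Thus ∫_0^4/3 u'(x) v'(x) dx = ∫_0^4/3 f(x) v(x) dx + [u'(x) v(x)]_0^4/3.
Choose V so that boundary terms are either known or forced to vanish.
u has homogeneous Neumann: u'(0) = u'(4/3) = 0. So [u' v]_0^4/3 = 0·v(4/3) − 0·v(0) = 0 for any v; take V = H^1(0, 4/3).
Weak formulation: find u (satisfying any essential BC) such that ∫_0^4/3 u'(x) v'(x) dx = ∫_0^4/3 f v dx for all v ∈ V (homogeneous Neumann, so boundary terms vanish).
Substituting f(x) = 3*x^2 - 16/9, the right-hand side is ∫_0^4/3 (3*x^2 - 16/9) v dx.
Compatibility check (pure Neumann): taking v ≡ 1 ∈ V gives 0 = ∫_0^4/3 f dx + (0) − (0), i.e. ∫_0^4/3 f dx must equal u'(0) − u'(4/3) = 0. Indeed ∫_0^4/3 (3*x^2 - 16/9) dx = 0, so the data are compatible. The solution is then unique only up to an additive constant (fix it e.g. by requiring ∫_0^4/3 u dx = 0).


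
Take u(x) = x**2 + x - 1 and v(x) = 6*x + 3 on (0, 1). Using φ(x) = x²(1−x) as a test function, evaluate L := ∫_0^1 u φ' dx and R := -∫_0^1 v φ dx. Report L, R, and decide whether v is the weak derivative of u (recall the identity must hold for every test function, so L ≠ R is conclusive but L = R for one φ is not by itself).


LHS = -11/60, RHS = -11/20. No, v is not the weak derivative of u.

u(x) = x**2 + x - 1, classical derivative u'(x) = 2*x + 1.
φ(x) = x²(1−x), so φ'(x) = x*(2 - 3*x).
Note φ(0) = φ(1) = 0, so the boundary term u·φ vanishes.
LHS = ∫_0^1 u(x) φ'(x) dx = ∫_0^1 (-3*x^4 - x^3 + 5*x^2 - 2*x) dx. Term by term:
  ∫_0^1 -3*x^4 dx = -3/5;  ∫_0^1 -x^3 dx = -1/4;  ∫_0^1 5*x^2 dx = 5/3;
  ∫_0^1 -2*x dx = -1.
Sum: -3/5 − 1/4 + 5/3 − 1 = -11/60.
So LHS = -11/60.
∫_0^1 v(x) φ(x) dx = ∫_0^1 (-6*x^4 + 3*x^3 + 3*x^2) dx. Term by term:
  ∫_0^1 -6*x^4 dx = -6/5;  ∫_0^1 3*x^3 dx = 3/4;  ∫_0^1 3*x^2 dx = 1.
Sum: -6/5 + 3/4 + 1 = 11/20.
So RHS = -∫_0^1 v(x) φ(x) dx = -11/20.
LHS − RHS = 11/30 ≠ 0, so the identity fails.
(For a valid weak derivative the identity must hold for EVERY test function, in particular this one. The failure shows v is NOT the weak derivative of u.)
Correct weak derivative would be u'(x) = 2*x + 1.
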